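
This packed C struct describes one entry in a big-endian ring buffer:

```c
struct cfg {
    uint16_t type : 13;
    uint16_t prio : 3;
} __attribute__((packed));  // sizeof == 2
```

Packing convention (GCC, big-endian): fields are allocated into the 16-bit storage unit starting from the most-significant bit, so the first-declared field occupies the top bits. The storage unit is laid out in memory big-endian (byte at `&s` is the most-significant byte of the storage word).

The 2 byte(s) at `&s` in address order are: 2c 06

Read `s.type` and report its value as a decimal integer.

[0]=0x2c [1]=0x06 (big-endian) → word 0x2c06
type:13 @ bit 3 → (0x2c06>>3)&0x1fff = 0x580  ←
prio:3 @ bit 0 → (0x2c06>>0)&0x7 = 0x6

1408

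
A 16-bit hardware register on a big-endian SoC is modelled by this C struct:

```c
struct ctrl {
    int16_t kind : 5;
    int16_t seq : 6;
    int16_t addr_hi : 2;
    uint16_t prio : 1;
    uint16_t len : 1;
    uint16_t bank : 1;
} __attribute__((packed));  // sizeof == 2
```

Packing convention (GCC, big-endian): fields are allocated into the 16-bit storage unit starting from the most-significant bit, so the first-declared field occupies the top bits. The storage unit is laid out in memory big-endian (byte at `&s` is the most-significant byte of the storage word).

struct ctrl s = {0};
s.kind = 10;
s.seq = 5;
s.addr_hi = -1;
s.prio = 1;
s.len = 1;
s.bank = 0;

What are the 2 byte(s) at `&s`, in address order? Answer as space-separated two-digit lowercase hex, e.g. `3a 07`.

50 be

kind (5b) val=10 bits=0xa at bit 11: 0x5000
seq (6b) val=5 bits=0x5 at bit 5: 0x50a0
addr_hi (2b) val=-1 bits=0x3 at bit 3: 0x50b8
prio (1b) val=1 bits=0x1 at bit 2: 0x50bc
len (1b) val=1 bits=0x1 at bit 1: 0x50be
bank (1b) val=0 bits=0x0 at bit 0: 0x50be
word = 0x50be → big-endian bytes:
  [0]=0x50  [1]=0xbe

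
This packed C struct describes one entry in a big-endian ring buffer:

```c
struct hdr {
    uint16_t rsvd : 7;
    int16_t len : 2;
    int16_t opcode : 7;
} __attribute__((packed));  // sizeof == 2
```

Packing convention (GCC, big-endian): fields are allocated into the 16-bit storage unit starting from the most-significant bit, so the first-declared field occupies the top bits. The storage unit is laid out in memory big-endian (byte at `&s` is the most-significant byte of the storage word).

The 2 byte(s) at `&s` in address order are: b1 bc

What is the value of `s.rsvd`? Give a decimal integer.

[0]=0xb1 [1]=0xbc (big-endian) → word 0xb1bc
rsvd [9+:7] = (word>>9) & 0x7f = 88  ←
len [7+:2] = (word>>7) & 0x3 = 3
opcode [0+:7] = (word>>0) & 0x7f = 60

88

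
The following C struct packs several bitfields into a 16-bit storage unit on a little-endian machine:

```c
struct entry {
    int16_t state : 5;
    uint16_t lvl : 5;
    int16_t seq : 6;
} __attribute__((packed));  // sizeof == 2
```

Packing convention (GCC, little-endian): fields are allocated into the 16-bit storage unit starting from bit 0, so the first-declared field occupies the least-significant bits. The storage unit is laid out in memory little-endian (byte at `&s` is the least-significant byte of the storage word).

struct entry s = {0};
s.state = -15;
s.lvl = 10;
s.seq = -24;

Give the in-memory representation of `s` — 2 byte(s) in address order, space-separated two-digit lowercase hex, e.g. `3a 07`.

state:5 = -15 → 0x11 << 0 → word 0x0011
lvl:5 = 10 → 0xa << 5 → word 0x0151
seq:6 = -24 → 0x28 << 10 → word 0xa151
word = 0xa151 → little-endian bytes:
  [0]=0x51  [1]=0xa1

51 a1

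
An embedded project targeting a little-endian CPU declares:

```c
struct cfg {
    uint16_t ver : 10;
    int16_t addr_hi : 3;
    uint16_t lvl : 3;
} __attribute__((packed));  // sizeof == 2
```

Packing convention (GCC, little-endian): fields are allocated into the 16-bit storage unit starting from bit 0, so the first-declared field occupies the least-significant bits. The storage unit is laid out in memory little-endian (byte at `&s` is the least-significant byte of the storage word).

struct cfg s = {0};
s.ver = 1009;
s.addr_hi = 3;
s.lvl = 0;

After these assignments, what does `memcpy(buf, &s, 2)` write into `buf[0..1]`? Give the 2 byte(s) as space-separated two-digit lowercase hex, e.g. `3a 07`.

f1 0f

ver:10 = 1009 → 0x3f1 << 0 → word 0x03f1
addr_hi:3 = 3 → 0x3 << 10 → word 0x0ff1
lvl:3 = 0 → 0x0 << 13 → word 0x0ff1
word = 0x0ff1 → little-endian bytes:
  [0]=0xf1  [1]=0x0f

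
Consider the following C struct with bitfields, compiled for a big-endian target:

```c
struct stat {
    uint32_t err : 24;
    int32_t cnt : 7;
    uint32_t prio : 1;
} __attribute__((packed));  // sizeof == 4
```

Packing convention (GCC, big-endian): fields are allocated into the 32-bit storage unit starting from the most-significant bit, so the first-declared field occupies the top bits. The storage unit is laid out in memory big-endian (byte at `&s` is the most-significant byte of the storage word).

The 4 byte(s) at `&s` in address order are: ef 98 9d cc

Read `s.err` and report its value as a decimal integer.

[0]=0xef [1]=0x98 [2]=0x9d [3]=0xcc (big-endian) → word 0xef989dcc
err [8+:24] = (word>>8) & 0xffffff = 15702173  ←
cnt [1+:7] = (word>>1) & 0x7f = 102
prio [0+:1] = (word>>0) & 0x1 = 0

15702173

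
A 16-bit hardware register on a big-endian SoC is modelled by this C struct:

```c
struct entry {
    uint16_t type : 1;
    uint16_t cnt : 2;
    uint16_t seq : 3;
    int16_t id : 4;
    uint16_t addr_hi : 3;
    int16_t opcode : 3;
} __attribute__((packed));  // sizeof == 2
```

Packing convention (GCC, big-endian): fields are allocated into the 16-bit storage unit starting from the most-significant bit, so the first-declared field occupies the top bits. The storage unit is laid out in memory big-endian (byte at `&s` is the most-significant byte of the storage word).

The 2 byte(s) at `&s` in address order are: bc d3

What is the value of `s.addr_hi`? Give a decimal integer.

[0]=0xbc [1]=0xd3 (big-endian) → word 0xbcd3
type:1 @ bit 15 → (0xbcd3>>15)&0x1 = 0x1
cnt:2 @ bit 13 → (0xbcd3>>13)&0x3 = 0x1
seq:3 @ bit 10 → (0xbcd3>>10)&0x7 = 0x7
id:4 @ bit 6 → (0xbcd3>>6)&0xf = 0x3
addr_hi:3 @ bit 3 → (0xbcd3>>3)&0x7 = 0x2  ←
opcode:3 @ bit 0 → (0xbcd3>>0)&0x7 = 0x3

2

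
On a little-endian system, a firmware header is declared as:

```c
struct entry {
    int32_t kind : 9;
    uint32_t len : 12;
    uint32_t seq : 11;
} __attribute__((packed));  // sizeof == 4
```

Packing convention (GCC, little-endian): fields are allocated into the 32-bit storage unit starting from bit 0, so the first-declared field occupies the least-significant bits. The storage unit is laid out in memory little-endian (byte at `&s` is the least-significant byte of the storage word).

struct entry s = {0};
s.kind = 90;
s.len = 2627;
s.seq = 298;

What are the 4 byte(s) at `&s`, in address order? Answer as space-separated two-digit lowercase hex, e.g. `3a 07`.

kind:9 = 90 → 0x5a << 0 → word 0x0000005a
len:12 = 2627 → 0xa43 << 9 → word 0x0014865a
seq:11 = 298 → 0x12a << 21 → word 0x2554865a
word = 0x2554865a → little-endian bytes:
  [0]=0x5a  [1]=0x86  [2]=0x54  [3]=0x25

5a 86 54 25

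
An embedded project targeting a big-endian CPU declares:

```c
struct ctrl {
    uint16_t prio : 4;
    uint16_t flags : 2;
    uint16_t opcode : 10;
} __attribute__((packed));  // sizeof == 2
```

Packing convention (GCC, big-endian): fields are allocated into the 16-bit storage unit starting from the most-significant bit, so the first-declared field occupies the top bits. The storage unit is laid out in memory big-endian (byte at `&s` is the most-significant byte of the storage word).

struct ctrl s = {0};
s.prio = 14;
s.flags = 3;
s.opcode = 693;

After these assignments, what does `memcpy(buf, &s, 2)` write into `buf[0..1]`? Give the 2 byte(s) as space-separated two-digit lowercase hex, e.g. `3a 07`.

[12+:4] prio=14 & 0xf = 0xe; word=0xe000
[10+:2] flags=3 & 0x3 = 0x3; word=0xec00
[0+:10] opcode=693 & 0x3ff = 0x2b5; word=0xeeb5
word = 0xeeb5 → big-endian bytes:
  [0]=0xee  [1]=0xb5

ee b5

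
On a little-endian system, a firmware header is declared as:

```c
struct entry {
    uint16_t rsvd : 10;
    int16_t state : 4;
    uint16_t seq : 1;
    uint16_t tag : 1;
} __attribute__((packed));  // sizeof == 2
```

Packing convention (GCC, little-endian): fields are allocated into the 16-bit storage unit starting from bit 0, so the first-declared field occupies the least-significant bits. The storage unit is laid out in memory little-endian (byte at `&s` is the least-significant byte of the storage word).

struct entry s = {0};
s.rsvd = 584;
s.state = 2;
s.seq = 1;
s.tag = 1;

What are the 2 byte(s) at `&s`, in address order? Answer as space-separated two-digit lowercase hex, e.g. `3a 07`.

rsvd (10b) val=584 bits=0x248 at bit 0: 0x0248
state (4b) val=2 bits=0x2 at bit 10: 0x0a48
seq (1b) val=1 bits=0x1 at bit 14: 0x4a48
tag (1b) val=1 bits=0x1 at bit 15: 0xca48
word = 0xca48 → little-endian bytes:
  [0]=0x48  [1]=0xca

48 ca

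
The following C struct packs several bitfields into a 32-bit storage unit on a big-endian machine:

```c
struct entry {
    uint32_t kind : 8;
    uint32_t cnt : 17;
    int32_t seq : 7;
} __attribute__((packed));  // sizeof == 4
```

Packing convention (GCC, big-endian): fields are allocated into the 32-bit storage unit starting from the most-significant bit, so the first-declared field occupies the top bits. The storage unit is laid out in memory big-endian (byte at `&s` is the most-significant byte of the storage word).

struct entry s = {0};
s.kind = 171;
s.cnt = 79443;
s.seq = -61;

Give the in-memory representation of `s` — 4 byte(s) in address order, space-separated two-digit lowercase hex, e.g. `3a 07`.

kind (8b) val=171 bits=0xab at bit 24: 0xab000000
cnt (17b) val=79443 bits=0x13653 at bit 7: 0xab9b2980
seq (7b) val=-61 bits=0x43 at bit 0: 0xab9b29c3
word = 0xab9b29c3 → big-endian bytes:
  [0]=0xab  [1]=0x9b  [2]=0x29  [3]=0xc3

ab 9b 29 c3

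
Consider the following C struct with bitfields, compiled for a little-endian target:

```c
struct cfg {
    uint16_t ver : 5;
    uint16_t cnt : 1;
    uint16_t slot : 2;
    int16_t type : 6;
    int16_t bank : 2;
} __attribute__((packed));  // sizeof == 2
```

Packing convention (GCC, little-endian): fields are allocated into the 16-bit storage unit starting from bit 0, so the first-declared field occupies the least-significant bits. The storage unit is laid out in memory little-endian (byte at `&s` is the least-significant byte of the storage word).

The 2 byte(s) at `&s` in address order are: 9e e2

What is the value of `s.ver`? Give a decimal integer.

30

[0]=0x9e [1]=0xe2 (little-endian) → word 0xe29e
ver:5 @ bit 0 → (0xe29e>>0)&0x1f = 0x1e  ←
cnt:1 @ bit 5 → (0xe29e>>5)&0x1 = 0x0
slot:2 @ bit 6 → (0xe29e>>6)&0x3 = 0x2
type:6 @ bit 8 → (0xe29e>>8)&0x3f = 0x22
bank:2 @ bit 14 → (0xe29e>>14)&0x3 = 0x3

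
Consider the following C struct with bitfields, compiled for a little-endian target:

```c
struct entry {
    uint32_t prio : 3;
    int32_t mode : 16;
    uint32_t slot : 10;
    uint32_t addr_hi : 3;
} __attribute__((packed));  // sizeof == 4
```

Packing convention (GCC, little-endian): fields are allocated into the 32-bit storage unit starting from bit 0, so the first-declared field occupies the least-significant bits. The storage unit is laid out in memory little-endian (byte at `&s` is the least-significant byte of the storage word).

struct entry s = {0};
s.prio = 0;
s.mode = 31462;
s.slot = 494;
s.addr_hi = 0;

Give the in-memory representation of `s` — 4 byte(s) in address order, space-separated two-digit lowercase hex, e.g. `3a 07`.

30 d7 73 0f

prio (3b) val=0 bits=0x0 at bit 0: 0x00000000
mode (16b) val=31462 bits=0x7ae6 at bit 3: 0x0003d730
slot (10b) val=494 bits=0x1ee at bit 19: 0x0f73d730
addr_hi (3b) val=0 bits=0x0 at bit 29: 0x0f73d730
word = 0x0f73d730 → little-endian bytes:
  [0]=0x30  [1]=0xd7  [2]=0x73  [3]=0x0f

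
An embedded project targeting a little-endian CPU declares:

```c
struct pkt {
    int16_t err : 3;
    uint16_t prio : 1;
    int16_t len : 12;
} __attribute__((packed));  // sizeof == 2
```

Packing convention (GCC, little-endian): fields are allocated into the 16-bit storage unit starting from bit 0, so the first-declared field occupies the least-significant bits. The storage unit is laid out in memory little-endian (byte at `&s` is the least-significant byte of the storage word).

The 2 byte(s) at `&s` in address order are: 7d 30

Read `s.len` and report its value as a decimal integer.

[0]=0x7d [1]=0x30 (little-endian) → word 0x307d
err:3 @ bit 0 → (0x307d>>0)&0x7 = 0x5
prio:1 @ bit 3 → (0x307d>>3)&0x1 = 0x1
len:12 @ bit 4 → (0x307d>>4)&0xfff = 0x307  ←
len signed 12b, MSB=0: value = 775

775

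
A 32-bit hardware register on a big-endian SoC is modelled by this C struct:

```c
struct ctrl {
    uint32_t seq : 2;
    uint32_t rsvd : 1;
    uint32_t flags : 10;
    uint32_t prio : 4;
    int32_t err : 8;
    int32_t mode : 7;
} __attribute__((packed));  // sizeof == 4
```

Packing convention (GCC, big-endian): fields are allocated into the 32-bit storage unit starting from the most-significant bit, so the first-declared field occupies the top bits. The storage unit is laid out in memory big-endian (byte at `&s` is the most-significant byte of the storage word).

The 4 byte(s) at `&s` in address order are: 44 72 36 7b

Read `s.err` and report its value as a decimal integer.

108

[0]=0x44 [1]=0x72 [2]=0x36 [3]=0x7b (big-endian) → word 0x4472367b
seq:2 @ bit 30 → (0x4472367b>>30)&0x3 = 0x1
rsvd:1 @ bit 29 → (0x4472367b>>29)&0x1 = 0x0
flags:10 @ bit 19 → (0x4472367b>>19)&0x3ff = 0x8e
prio:4 @ bit 15 → (0x4472367b>>15)&0xf = 0x4
err:8 @ bit 7 → (0x4472367b>>7)&0xff = 0x6c  ←
mode:7 @ bit 0 → (0x4472367b>>0)&0x7f = 0x7b
err signed 8b, MSB=0: value = 108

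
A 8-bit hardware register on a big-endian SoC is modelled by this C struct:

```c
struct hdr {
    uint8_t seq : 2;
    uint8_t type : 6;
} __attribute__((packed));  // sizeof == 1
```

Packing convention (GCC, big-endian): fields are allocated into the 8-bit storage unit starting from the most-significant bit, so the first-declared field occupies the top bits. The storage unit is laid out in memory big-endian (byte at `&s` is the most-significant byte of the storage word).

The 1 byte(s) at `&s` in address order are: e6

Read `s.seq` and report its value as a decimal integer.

3

[0]=0xe6 (big-endian) → word 0xe6
seq [6+:2] = (word>>6) & 0x3 = 3  ←
type [0+:6] = (word>>0) & 0x3f = 38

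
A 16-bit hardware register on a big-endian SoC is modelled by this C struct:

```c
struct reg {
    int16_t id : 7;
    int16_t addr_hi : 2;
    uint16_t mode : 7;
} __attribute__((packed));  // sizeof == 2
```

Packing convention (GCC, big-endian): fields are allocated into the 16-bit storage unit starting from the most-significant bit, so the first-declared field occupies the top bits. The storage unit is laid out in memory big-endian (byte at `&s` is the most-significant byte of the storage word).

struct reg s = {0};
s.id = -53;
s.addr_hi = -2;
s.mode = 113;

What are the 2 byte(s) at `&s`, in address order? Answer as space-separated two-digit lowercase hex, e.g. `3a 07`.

[9+:7] id=-53 & 0x7f = 0x4b; word=0x9600
[7+:2] addr_hi=-2 & 0x3 = 0x2; word=0x9700
[0+:7] mode=113 & 0x7f = 0x71; word=0x9771
word = 0x9771 → big-endian bytes:
  [0]=0x97  [1]=0x71

97 71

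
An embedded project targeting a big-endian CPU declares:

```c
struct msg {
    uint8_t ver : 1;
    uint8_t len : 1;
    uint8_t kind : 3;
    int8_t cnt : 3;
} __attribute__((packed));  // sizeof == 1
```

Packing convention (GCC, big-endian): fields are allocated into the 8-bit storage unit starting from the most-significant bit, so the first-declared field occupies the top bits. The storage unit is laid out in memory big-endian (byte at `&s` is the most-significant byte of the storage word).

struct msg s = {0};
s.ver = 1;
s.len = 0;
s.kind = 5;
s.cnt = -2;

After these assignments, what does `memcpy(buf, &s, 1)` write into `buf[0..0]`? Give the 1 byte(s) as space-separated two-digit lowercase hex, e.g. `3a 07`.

ae

ver:1 = 1 → 0x1 << 7 → word 0x80
len:1 = 0 → 0x0 << 6 → word 0x80
kind:3 = 5 → 0x5 << 3 → word 0xa8
cnt:3 = -2 → 0x6 << 0 → word 0xae
word = 0xae → big-endian bytes:
  [0]=0xae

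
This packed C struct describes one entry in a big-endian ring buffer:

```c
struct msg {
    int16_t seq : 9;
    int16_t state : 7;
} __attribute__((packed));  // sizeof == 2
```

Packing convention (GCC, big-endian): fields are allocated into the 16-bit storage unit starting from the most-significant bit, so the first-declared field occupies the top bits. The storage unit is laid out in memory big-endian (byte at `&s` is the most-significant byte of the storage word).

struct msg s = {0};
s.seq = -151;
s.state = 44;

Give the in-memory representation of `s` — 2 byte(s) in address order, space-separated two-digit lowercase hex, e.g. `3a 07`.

b4 ac

[7+:9] seq=-151 & 0x1ff = 0x169; word=0xb480
[0+:7] state=44 & 0x7f = 0x2c; word=0xb4ac
word = 0xb4ac → big-endian bytes:
  [0]=0xb4  [1]=0xac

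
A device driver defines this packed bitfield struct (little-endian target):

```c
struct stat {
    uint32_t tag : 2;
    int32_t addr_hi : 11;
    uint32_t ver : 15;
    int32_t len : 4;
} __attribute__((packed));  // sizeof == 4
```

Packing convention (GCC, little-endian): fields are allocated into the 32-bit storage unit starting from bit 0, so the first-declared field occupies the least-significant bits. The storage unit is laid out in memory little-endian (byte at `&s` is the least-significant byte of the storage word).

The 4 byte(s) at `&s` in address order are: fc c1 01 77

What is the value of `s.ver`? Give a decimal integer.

14350

[0]=0xfc [1]=0xc1 [2]=0x01 [3]=0x77 (little-endian) → word 0x7701c1fc
tag:2 @ bit 0 → (0x7701c1fc>>0)&0x3 = 0x0
addr_hi:11 @ bit 2 → (0x7701c1fc>>2)&0x7ff = 0x7f
ver:15 @ bit 13 → (0x7701c1fc>>13)&0x7fff = 0x380e  ←
len:4 @ bit 28 → (0x7701c1fc>>28)&0xf = 0x7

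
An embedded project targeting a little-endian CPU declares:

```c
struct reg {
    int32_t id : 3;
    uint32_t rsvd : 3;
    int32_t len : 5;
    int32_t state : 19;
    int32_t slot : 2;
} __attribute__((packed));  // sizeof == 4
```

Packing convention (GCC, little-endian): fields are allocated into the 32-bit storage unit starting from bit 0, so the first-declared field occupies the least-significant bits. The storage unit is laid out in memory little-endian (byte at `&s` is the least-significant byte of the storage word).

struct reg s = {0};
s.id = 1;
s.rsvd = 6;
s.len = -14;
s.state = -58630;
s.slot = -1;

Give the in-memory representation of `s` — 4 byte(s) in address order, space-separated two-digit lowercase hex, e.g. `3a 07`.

[0+:3] id=1 & 0x7 = 0x1; word=0x00000001
[3+:3] rsvd=6 & 0x7 = 0x6; word=0x00000031
[6+:5] len=-14 & 0x1f = 0x12; word=0x000004b1
[11+:19] state=-58630 & 0x7ffff = 0x71afa; word=0x38d7d4b1
[30+:2] slot=-1 & 0x3 = 0x3; word=0xf8d7d4b1
word = 0xf8d7d4b1 → little-endian bytes:
  [0]=0xb1  [1]=0xd4  [2]=0xd7  [3]=0xf8

b1 d4 d7 f8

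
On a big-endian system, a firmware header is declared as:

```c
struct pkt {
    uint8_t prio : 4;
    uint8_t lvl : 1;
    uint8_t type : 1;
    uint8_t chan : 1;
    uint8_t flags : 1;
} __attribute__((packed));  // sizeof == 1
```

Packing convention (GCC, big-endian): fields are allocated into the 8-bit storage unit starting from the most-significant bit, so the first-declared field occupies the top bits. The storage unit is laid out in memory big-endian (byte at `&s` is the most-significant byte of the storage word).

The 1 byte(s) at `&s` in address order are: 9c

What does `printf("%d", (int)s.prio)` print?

[0]=0x9c (big-endian) → word 0x9c
prio [4+:4] = (word>>4) & 0xf = 9  ←
lvl [3+:1] = (word>>3) & 0x1 = 1
type [2+:1] = (word>>2) & 0x1 = 1
chan [1+:1] = (word>>1) & 0x1 = 0
flags [0+:1] = (word>>0) & 0x1 = 0

9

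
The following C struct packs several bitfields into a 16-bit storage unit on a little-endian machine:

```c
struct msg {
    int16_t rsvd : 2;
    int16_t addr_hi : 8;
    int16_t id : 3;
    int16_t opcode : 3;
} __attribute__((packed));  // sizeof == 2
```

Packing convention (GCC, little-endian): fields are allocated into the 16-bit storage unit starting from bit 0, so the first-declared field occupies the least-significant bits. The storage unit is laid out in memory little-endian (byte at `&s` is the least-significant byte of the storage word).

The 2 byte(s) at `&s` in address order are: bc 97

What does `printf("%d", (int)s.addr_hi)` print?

-17

[0]=0xbc [1]=0x97 (little-endian) → word 0x97bc
rsvd [0+:2] = (word>>0) & 0x3 = 0
addr_hi [2+:8] = (word>>2) & 0xff = 239  ←
id [10+:3] = (word>>10) & 0x7 = 5
opcode [13+:3] = (word>>13) & 0x7 = 4
addr_hi signed 8b, MSB=1: 239 - 256 = -17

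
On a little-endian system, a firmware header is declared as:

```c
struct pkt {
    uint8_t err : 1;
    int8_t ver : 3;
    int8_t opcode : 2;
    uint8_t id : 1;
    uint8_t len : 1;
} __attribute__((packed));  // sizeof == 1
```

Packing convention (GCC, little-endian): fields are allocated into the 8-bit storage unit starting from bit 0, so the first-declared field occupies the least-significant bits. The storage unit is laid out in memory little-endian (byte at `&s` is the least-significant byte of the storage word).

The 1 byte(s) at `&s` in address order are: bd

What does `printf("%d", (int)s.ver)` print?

[0]=0xbd (little-endian) → word 0xbd
err [0+:1] = (word>>0) & 0x1 = 1
ver [1+:3] = (word>>1) & 0x7 = 6  ←
opcode [4+:2] = (word>>4) & 0x3 = 3
id [6+:1] = (word>>6) & 0x1 = 0
len [7+:1] = (word>>7) & 0x1 = 1
ver signed 3b, MSB=1: 6 - 8 = -2

-2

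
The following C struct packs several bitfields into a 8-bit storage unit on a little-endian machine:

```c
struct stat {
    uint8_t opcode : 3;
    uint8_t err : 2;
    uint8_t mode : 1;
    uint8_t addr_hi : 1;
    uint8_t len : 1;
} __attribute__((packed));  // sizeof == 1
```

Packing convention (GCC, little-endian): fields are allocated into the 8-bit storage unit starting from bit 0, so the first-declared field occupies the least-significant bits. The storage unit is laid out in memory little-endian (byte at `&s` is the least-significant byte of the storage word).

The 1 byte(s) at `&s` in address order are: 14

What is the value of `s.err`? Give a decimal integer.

2

[0]=0x14 (little-endian) → word 0x14
opcode:3 @ bit 0 → (0x14>>0)&0x7 = 0x4
err:2 @ bit 3 → (0x14>>3)&0x3 = 0x2  ←
mode:1 @ bit 5 → (0x14>>5)&0x1 = 0x0
addr_hi:1 @ bit 6 → (0x14>>6)&0x1 = 0x0
len:1 @ bit 7 → (0x14>>7)&0x1 = 0x0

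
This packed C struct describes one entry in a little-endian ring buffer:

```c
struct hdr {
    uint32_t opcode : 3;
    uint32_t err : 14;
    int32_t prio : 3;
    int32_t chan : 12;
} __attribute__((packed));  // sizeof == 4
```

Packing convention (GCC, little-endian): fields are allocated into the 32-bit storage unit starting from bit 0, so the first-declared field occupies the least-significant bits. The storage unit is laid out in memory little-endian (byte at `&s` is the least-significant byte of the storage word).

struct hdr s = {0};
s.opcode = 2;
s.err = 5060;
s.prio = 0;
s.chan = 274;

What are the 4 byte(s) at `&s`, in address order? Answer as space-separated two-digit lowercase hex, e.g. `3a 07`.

22 9e 20 11

opcode:3 = 2 → 0x2 << 0 → word 0x00000002
err:14 = 5060 → 0x13c4 << 3 → word 0x00009e22
prio:3 = 0 → 0x0 << 17 → word 0x00009e22
chan:12 = 274 → 0x112 << 20 → word 0x11209e22
word = 0x11209e22 → little-endian bytes:
  [0]=0x22  [1]=0x9e  [2]=0x20  [3]=0x11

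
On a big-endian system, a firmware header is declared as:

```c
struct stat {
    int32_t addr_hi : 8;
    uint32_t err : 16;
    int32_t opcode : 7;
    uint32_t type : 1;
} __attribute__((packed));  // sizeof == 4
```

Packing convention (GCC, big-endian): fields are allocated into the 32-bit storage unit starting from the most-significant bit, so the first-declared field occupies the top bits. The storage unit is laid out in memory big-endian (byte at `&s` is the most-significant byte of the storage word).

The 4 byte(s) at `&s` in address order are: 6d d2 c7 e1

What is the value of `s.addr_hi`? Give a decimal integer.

[0]=0x6d [1]=0xd2 [2]=0xc7 [3]=0xe1 (big-endian) → word 0x6dd2c7e1
addr_hi [24+:8] = (word>>24) & 0xff = 109  ←
err [8+:16] = (word>>8) & 0xffff = 53959
opcode [1+:7] = (word>>1) & 0x7f = 112
type [0+:1] = (word>>0) & 0x1 = 1
addr_hi signed 8b, MSB=0: value = 109

109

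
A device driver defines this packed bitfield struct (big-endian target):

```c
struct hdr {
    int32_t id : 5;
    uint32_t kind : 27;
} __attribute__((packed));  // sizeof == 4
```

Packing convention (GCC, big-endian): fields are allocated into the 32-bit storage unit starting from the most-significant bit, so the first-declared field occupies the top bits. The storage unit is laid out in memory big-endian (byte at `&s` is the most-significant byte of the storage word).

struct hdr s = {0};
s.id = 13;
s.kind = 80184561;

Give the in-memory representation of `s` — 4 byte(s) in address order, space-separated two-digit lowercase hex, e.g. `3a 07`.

[27+:5] id=13 & 0x1f = 0xd; word=0x68000000
[0+:27] kind=80184561 & 0x7ffffff = 0x4c784f1; word=0x6cc784f1
word = 0x6cc784f1 → big-endian bytes:
  [0]=0x6c  [1]=0xc7  [2]=0x84  [3]=0xf1

6c c7 84 f1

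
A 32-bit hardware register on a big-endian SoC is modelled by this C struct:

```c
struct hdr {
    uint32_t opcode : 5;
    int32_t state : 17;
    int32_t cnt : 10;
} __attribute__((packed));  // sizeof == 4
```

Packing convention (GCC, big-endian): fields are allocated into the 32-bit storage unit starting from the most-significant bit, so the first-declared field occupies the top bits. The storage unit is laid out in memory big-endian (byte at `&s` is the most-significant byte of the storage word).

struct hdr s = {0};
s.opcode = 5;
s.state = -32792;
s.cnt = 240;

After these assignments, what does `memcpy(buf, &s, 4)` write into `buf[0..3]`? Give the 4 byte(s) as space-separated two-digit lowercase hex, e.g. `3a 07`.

[27+:5] opcode=5 & 0x1f = 0x5; word=0x28000000
[10+:17] state=-32792 & 0x1ffff = 0x17fe8; word=0x2dffa000
[0+:10] cnt=240 & 0x3ff = 0xf0; word=0x2dffa0f0
word = 0x2dffa0f0 → big-endian bytes:
  [0]=0x2d  [1]=0xff  [2]=0xa0  [3]=0xf0

2d ff a0 f0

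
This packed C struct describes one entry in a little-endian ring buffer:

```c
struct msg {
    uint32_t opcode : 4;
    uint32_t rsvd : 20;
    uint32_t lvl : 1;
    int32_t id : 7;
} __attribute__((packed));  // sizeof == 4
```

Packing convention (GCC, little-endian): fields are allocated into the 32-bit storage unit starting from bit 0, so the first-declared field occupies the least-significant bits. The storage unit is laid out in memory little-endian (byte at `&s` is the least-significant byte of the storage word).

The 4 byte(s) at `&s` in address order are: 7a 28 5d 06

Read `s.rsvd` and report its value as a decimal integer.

381575

[0]=0x7a [1]=0x28 [2]=0x5d [3]=0x06 (little-endian) → word 0x065d287a
opcode:4 @ bit 0 → (0x065d287a>>0)&0xf = 0xa
rsvd:20 @ bit 4 → (0x065d287a>>4)&0xfffff = 0x5d287  ←
lvl:1 @ bit 24 → (0x065d287a>>24)&0x1 = 0x0
id:7 @ bit 25 → (0x065d287a>>25)&0x7f = 0x3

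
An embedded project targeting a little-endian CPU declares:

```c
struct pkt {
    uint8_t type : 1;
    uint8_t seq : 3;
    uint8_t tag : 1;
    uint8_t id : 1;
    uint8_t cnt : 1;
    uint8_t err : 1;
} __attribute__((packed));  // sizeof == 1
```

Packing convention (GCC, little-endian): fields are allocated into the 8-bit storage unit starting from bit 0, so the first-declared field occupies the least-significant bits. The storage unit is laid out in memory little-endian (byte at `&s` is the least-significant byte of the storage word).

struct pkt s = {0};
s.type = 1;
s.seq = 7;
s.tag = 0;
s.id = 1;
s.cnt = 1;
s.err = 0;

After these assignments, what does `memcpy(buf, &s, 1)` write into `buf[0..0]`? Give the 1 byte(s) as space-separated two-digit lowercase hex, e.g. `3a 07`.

6f

type:1 = 1 → 0x1 << 0 → word 0x01
seq:3 = 7 → 0x7 << 1 → word 0x0f
tag:1 = 0 → 0x0 << 4 → word 0x0f
id:1 = 1 → 0x1 << 5 → word 0x2f
cnt:1 = 1 → 0x1 << 6 → word 0x6f
err:1 = 0 → 0x0 << 7 → word 0x6f
word = 0x6f → little-endian bytes:
  [0]=0x6f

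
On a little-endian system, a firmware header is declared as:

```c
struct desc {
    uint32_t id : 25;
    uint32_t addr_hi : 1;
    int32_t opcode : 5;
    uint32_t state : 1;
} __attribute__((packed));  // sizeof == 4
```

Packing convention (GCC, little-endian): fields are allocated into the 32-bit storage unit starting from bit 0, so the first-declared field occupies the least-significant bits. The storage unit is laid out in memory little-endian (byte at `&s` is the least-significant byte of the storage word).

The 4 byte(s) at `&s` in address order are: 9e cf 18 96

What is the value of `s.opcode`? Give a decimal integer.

[0]=0x9e [1]=0xcf [2]=0x18 [3]=0x96 (little-endian) → word 0x9618cf9e
id [0+:25] = (word>>0) & 0x1ffffff = 1626014
addr_hi [25+:1] = (word>>25) & 0x1 = 1
opcode [26+:5] = (word>>26) & 0x1f = 5  ←
state [31+:1] = (word>>31) & 0x1 = 1
opcode signed 5b, MSB=0: value = 5

5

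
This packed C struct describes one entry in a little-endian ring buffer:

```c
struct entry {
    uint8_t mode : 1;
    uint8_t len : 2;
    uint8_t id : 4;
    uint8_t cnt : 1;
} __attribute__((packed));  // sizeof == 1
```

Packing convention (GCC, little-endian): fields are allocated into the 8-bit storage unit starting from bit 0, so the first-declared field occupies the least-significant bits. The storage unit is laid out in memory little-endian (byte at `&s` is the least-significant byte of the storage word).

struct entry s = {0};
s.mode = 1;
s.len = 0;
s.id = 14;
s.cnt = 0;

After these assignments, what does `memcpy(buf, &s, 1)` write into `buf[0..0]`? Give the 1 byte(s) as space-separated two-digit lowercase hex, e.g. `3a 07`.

71

[0+:1] mode=1 & 0x1 = 0x1; word=0x01
[1+:2] len=0 & 0x3 = 0x0; word=0x01
[3+:4] id=14 & 0xf = 0xe; word=0x71
[7+:1] cnt=0 & 0x1 = 0x0; word=0x71
word = 0x71 → little-endian bytes:
  [0]=0x71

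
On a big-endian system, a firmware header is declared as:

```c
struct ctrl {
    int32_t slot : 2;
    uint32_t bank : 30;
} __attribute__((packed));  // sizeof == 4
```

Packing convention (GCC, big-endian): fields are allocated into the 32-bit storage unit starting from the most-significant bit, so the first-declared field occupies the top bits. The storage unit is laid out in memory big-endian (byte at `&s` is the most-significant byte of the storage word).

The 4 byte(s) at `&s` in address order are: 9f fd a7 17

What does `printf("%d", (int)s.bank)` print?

536717079

[0]=0x9f [1]=0xfd [2]=0xa7 [3]=0x17 (big-endian) → word 0x9ffda717
slot:2 @ bit 30 → (0x9ffda717>>30)&0x3 = 0x2
bank:30 @ bit 0 → (0x9ffda717>>0)&0x3fffffff = 0x1ffda717  ←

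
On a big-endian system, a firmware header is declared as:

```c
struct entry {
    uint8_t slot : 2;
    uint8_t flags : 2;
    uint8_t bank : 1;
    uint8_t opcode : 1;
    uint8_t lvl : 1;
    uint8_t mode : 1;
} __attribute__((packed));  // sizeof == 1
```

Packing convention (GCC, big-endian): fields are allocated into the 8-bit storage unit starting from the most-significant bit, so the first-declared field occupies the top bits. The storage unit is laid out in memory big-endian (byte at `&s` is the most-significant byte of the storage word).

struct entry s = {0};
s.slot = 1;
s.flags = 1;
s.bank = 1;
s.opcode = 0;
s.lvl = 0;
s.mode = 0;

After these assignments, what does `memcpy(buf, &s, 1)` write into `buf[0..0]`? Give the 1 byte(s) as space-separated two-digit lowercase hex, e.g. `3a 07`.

slot:2 = 1 → 0x1 << 6 → word 0x40
flags:2 = 1 → 0x1 << 4 → word 0x50
bank:1 = 1 → 0x1 << 3 → word 0x58
opcode:1 = 0 → 0x0 << 2 → word 0x58
lvl:1 = 0 → 0x0 << 1 → word 0x58
mode:1 = 0 → 0x0 << 0 → word 0x58
word = 0x58 → big-endian bytes:
  [0]=0x58

58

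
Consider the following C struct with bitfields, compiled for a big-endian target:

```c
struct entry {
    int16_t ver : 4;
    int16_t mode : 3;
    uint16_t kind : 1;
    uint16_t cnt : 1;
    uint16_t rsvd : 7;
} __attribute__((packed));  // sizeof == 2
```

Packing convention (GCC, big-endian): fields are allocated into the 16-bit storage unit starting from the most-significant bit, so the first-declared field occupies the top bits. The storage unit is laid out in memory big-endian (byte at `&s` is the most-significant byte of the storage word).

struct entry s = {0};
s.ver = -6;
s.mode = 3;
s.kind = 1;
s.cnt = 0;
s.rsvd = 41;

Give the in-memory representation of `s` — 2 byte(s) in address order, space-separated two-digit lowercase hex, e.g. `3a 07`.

[12+:4] ver=-6 & 0xf = 0xa; word=0xa000
[9+:3] mode=3 & 0x7 = 0x3; word=0xa600
[8+:1] kind=1 & 0x1 = 0x1; word=0xa700
[7+:1] cnt=0 & 0x1 = 0x0; word=0xa700
[0+:7] rsvd=41 & 0x7f = 0x29; word=0xa729
word = 0xa729 → big-endian bytes:
  [0]=0xa7  [1]=0x29

a7 29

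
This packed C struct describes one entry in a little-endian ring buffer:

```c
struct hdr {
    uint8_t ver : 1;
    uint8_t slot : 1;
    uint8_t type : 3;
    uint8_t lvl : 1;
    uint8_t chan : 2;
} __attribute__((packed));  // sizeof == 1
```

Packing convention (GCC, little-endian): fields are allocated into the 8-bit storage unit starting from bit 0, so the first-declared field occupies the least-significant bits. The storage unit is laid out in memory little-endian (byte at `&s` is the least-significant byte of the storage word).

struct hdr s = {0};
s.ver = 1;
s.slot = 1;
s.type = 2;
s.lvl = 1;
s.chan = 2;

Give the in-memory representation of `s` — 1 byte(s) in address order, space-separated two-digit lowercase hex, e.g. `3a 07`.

ab

ver (1b) val=1 bits=0x1 at bit 0: 0x01
slot (1b) val=1 bits=0x1 at bit 1: 0x03
type (3b) val=2 bits=0x2 at bit 2: 0x0b
lvl (1b) val=1 bits=0x1 at bit 5: 0x2b
chan (2b) val=2 bits=0x2 at bit 6: 0xab
word = 0xab → little-endian bytes:
  [0]=0xab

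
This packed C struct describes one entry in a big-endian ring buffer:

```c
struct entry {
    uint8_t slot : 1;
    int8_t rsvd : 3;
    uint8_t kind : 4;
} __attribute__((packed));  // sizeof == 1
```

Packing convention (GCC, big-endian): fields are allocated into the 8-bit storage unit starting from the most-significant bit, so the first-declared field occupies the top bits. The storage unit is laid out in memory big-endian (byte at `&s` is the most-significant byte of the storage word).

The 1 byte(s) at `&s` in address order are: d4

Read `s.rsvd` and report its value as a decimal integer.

[0]=0xd4 (big-endian) → word 0xd4
slot:1 @ bit 7 → (0xd4>>7)&0x1 = 0x1
rsvd:3 @ bit 4 → (0xd4>>4)&0x7 = 0x5  ←
kind:4 @ bit 0 → (0xd4>>0)&0xf = 0x4
rsvd signed 3b, MSB=1: 5 - 8 = -3

-3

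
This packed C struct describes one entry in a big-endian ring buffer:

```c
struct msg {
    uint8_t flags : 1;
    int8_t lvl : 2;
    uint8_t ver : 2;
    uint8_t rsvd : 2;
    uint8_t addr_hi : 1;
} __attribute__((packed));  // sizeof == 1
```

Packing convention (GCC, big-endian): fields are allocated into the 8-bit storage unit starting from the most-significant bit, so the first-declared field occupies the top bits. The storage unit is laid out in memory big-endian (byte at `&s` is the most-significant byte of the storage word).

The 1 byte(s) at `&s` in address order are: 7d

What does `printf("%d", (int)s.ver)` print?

3

[0]=0x7d (big-endian) → word 0x7d
flags:1 @ bit 7 → (0x7d>>7)&0x1 = 0x0
lvl:2 @ bit 5 → (0x7d>>5)&0x3 = 0x3
ver:2 @ bit 3 → (0x7d>>3)&0x3 = 0x3  ←
rsvd:2 @ bit 1 → (0x7d>>1)&0x3 = 0x2
addr_hi:1 @ bit 0 → (0x7d>>0)&0x1 = 0x1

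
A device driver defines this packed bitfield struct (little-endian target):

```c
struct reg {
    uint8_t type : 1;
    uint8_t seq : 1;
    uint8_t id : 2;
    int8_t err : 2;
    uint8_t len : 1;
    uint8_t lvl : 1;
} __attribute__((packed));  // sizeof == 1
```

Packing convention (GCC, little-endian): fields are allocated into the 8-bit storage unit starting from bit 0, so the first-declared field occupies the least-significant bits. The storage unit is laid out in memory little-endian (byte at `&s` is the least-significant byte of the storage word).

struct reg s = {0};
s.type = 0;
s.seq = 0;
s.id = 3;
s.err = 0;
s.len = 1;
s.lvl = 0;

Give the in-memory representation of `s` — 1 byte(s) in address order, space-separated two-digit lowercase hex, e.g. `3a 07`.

4c

type (1b) val=0 bits=0x0 at bit 0: 0x00
seq (1b) val=0 bits=0x0 at bit 1: 0x00
id (2b) val=3 bits=0x3 at bit 2: 0x0c
err (2b) val=0 bits=0x0 at bit 4: 0x0c
len (1b) val=1 bits=0x1 at bit 6: 0x4c
lvl (1b) val=0 bits=0x0 at bit 7: 0x4c
word = 0x4c → little-endian bytes:
  [0]=0x4c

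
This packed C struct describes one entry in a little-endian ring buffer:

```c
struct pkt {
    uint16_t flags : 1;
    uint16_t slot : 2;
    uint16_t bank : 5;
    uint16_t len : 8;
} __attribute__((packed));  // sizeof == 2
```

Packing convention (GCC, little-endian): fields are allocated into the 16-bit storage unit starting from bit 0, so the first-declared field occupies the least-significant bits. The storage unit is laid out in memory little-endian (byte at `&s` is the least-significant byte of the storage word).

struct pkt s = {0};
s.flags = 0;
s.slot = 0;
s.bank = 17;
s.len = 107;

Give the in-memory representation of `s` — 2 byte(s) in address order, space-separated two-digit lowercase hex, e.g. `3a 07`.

88 6b

flags:1 = 0 → 0x0 << 0 → word 0x0000
slot:2 = 0 → 0x0 << 1 → word 0x0000
bank:5 = 17 → 0x11 << 3 → word 0x0088
len:8 = 107 → 0x6b << 8 → word 0x6b88
word = 0x6b88 → little-endian bytes:
  [0]=0x88  [1]=0x6b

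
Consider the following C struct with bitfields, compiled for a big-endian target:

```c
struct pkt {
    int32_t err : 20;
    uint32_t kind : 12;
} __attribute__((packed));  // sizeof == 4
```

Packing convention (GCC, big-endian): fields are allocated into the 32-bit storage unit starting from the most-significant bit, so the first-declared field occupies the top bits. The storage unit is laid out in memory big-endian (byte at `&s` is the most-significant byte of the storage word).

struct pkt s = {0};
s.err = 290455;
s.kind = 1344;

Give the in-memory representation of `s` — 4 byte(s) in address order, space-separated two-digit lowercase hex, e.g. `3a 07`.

46 e9 75 40

[12+:20] err=290455 & 0xfffff = 0x46e97; word=0x46e97000
[0+:12] kind=1344 & 0xfff = 0x540; word=0x46e97540
word = 0x46e97540 → big-endian bytes:
  [0]=0x46  [1]=0xe9  [2]=0x75  [3]=0x40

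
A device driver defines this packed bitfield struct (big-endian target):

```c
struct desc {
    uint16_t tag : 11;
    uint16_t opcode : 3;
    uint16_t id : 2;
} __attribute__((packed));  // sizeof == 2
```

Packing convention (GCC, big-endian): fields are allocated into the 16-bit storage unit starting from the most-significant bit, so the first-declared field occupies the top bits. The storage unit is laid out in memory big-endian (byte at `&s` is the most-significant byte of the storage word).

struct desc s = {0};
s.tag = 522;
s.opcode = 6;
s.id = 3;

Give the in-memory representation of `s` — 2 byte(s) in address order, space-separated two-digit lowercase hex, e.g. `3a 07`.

[5+:11] tag=522 & 0x7ff = 0x20a; word=0x4140
[2+:3] opcode=6 & 0x7 = 0x6; word=0x4158
[0+:2] id=3 & 0x3 = 0x3; word=0x415b
word = 0x415b → big-endian bytes:
  [0]=0x41  [1]=0x5b

41 5b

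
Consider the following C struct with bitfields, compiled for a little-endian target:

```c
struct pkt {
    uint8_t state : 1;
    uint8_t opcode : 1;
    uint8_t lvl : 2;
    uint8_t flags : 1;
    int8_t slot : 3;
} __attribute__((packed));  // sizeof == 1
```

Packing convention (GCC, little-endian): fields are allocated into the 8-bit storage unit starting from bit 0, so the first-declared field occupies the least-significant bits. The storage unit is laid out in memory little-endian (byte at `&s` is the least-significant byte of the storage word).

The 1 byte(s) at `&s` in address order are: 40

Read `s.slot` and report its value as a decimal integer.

[0]=0x40 (little-endian) → word 0x40
state [0+:1] = (word>>0) & 0x1 = 0
opcode [1+:1] = (word>>1) & 0x1 = 0
lvl [2+:2] = (word>>2) & 0x3 = 0
flags [4+:1] = (word>>4) & 0x1 = 0
slot [5+:3] = (word>>5) & 0x7 = 2  ←
slot signed 3b, MSB=0: value = 2

2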